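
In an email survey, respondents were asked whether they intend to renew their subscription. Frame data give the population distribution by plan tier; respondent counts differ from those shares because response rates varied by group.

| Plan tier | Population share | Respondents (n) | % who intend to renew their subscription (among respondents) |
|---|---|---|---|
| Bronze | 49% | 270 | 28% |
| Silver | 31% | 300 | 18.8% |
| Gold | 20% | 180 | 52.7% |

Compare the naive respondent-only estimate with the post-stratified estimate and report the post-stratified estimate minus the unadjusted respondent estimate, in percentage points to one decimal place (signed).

Without adjustment, the pooled respondent share is:
  (270/750)×28 + (300/750)×18.8 + (180/750)×52.7 = 30.248%
Reweighting by population plan tier shares:
  0.49×28 + 0.31×18.8 + 0.2×52.7 = 30.088%
Difference = 30.088 − 30.248 = -0.16 pp.

-0.2 percentage points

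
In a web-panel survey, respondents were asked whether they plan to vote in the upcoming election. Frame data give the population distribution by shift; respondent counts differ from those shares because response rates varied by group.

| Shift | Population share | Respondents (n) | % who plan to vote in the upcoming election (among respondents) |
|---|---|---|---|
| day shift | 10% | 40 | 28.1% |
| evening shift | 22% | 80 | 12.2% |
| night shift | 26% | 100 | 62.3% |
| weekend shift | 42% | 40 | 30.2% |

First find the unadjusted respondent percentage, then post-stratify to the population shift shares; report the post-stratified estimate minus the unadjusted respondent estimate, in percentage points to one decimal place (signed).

Without adjustment, the pooled respondent share is:
  (40/260)×28.1 + (80/260)×12.2 + (100/260)×62.3 + (40/260)×30.2 = 36.6846%
Reweighting by population shift shares:
  0.1×28.1 + 0.22×12.2 + 0.26×62.3 + 0.42×30.2 = 34.376%
Difference = 34.376 − 36.6846 = -2.3086 pp.

-2.3 percentage points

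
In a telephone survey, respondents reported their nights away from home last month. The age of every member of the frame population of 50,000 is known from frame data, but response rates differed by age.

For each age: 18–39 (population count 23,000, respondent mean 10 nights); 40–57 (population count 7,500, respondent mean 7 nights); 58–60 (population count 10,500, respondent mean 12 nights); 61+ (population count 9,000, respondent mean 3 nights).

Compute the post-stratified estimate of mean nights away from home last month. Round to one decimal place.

8.7

Weight each group's respondent value by its population share:
  18–39: (23,000/50,000) × 10 = 4.6
  40–57: (7,500/50,000) × 7 = 1.05
  58–60: (10,500/50,000) × 12 = 2.52
  61+: (9,000/50,000) × 3 = 0.54
Post-stratified estimate = 8.71 → 8.7.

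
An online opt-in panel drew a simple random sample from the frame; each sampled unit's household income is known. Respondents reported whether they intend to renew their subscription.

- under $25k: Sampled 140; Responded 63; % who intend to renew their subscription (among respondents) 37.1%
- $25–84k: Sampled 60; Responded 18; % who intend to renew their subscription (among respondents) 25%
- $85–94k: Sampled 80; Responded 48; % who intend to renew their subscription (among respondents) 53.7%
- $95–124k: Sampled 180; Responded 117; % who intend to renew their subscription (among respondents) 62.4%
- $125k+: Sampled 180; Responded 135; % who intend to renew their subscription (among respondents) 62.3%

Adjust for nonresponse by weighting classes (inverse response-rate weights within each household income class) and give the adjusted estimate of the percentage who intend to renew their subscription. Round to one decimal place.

Class response rates: under $25k 63/140 = 45%, $25–84k 18/60 = 30%, $85–94k 48/80 = 60%, $95–124k 117/180 = 65%, $125k+ 135/180 = 75%.
Weighting each respondent by the inverse class response rate inflates each class back to its sampled size, so the class weight is n_sampled:
  under $25k: 140 × 37.1 = 5194
  $25–84k: 60 × 25 = 1500
  $85–94k: 80 × 53.7 = 4296
  $95–124k: 180 × 62.4 = 11,232
  $125k+: 180 × 62.3 = 11,214
Adjusted estimate = 33,436 / 640 = 52.2437 → 52.2%.

52.2%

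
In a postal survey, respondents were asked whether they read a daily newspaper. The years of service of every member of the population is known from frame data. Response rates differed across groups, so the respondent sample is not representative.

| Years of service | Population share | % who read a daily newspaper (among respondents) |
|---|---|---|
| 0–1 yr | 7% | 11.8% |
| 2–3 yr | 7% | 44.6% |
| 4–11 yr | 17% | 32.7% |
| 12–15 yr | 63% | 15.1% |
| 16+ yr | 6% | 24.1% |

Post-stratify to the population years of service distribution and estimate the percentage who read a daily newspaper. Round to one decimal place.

Each cell contributes population-share × respondent value:
  0–1 yr: 0.07 × 11.8 = 0.826
  2–3 yr: 0.07 × 44.6 = 3.122
  4–11 yr: 0.17 × 32.7 = 5.559
  12–15 yr: 0.63 × 15.1 = 9.513
  16+ yr: 0.06 × 24.1 = 1.446
Post-stratified estimate = 20.466 → 20.5%.

20.5%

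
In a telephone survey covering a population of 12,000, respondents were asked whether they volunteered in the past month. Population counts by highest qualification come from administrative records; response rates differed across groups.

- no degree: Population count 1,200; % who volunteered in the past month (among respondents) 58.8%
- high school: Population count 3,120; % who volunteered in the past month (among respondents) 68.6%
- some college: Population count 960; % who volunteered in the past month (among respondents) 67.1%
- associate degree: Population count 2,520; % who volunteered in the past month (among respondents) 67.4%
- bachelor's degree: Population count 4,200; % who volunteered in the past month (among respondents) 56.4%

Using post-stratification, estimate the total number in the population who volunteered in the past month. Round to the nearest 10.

7,560

Each cell contributes its population count × the respondent rate:
  no degree: 1,200 × 58.8% = 705.6
  high school: 3,120 × 68.6% = 2140.32
  some college: 960 × 67.1% = 644.16
  associate degree: 2,520 × 67.4% = 1698.48
  bachelor's degree: 4,200 × 56.4% = 2368.8
Estimated total = 7557.36 → 7,560.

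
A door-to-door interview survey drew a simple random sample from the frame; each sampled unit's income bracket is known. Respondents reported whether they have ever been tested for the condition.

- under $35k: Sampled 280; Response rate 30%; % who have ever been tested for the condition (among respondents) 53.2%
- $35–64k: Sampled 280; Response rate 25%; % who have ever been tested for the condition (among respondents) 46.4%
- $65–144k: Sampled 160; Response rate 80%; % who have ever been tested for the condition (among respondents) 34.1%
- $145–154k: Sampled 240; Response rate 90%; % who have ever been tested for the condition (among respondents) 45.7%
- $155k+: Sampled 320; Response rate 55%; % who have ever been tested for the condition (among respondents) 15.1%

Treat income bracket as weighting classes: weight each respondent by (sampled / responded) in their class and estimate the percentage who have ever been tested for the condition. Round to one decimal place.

38.4%

With weight = n_sampled/n_responded per class, the weighted class total is n_sampled:
  under $35k: 280 × 53.2 = 14,896
  $35–64k: 280 × 46.4 = 12,992
  $65–144k: 160 × 34.1 = 5456
  $145–154k: 240 × 45.7 = 10,968
  $155k+: 320 × 15.1 = 4832
Adjusted estimate = 49,144 / 1,280 = 38.3937 → 38.4%.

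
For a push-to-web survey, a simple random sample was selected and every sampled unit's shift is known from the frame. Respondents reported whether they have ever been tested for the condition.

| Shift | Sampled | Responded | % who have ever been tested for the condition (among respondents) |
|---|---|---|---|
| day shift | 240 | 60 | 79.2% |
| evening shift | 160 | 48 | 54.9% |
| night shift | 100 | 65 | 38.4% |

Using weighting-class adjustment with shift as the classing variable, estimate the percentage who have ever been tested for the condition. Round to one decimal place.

Response rates by class: day shift 60/240 = 25%, evening shift 48/160 = 30%, night shift 65/100 = 65%.
Inverse-response-rate weighting restores each class to its sampled count, so class totals weight by n_sampled:
  day shift: 240 × 79.2 = 19,008
  evening shift: 160 × 54.9 = 8784
  night shift: 100 × 38.4 = 3840
Adjusted estimate = 31,632 / 500 = 63.264 → 63.3%.

63.3%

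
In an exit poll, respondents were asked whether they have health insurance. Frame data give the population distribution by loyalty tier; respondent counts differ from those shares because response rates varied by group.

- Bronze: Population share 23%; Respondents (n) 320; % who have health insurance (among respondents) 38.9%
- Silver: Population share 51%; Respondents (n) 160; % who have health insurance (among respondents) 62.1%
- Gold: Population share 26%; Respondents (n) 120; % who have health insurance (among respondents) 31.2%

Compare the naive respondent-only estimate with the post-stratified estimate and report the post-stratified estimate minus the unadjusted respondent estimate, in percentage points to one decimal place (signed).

+5.2 percentage points

Naive respondent-only estimate (weights = respondent counts):
  (320/600)×38.9 + (160/600)×62.1 + (120/600)×31.2 = 43.5467%
Post-stratifying to population shares instead:
  0.23×38.9 + 0.51×62.1 + 0.26×31.2 = 48.73%
Difference = 48.73 − 43.5467 = 5.1833 pp.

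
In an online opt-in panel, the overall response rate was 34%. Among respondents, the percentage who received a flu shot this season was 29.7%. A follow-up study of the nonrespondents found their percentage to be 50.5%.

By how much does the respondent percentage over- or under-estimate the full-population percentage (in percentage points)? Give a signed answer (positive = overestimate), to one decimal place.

Nonresponse fraction = 1 − 0.34 = 0.66.
Bias = (nonresponse fraction) × (respondent percentage − nonrespondent percentage)
     = 0.66 × (29.7 − 50.5) = 0.66 × -20.8 = -13.728.

-13.7 percentage points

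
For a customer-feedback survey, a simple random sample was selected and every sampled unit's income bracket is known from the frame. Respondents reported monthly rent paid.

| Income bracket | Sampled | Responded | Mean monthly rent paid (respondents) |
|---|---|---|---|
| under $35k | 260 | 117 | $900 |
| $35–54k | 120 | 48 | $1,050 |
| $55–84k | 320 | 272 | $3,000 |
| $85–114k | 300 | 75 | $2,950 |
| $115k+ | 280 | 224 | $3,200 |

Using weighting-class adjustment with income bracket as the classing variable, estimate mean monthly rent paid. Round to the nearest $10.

$2,420

Response rates by class: under $35k 117/260 = 45%, $35–54k 48/120 = 40%, $55–84k 272/320 = 85%, $85–114k 75/300 = 25%, $115k+ 224/280 = 80%.
Weighting each respondent by the inverse class response rate inflates each class back to its sampled size, so the class weight is n_sampled:
  under $35k: 260 × 900 = 234,000
  $35–54k: 120 × 1050 = 126,000
  $55–84k: 320 × 3000 = 960,000
  $85–114k: 300 × 2950 = 885,000
  $115k+: 280 × 3200 = 896,000
Adjusted estimate = 3,101,000 / 1,280 = 2422.66 → $2,420.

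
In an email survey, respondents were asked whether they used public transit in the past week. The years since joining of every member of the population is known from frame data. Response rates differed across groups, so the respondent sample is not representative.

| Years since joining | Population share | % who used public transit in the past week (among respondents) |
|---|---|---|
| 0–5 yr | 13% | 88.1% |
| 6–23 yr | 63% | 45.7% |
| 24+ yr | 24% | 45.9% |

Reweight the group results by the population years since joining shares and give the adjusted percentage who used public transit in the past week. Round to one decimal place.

Reweight to the known years since joining distribution:
  0–5 yr: 0.13 × 88.1 = 11.453
  6–23 yr: 0.63 × 45.7 = 28.791
  24+ yr: 0.24 × 45.9 = 11.016
Post-stratified estimate = 51.26 → 51.3%.

51.3%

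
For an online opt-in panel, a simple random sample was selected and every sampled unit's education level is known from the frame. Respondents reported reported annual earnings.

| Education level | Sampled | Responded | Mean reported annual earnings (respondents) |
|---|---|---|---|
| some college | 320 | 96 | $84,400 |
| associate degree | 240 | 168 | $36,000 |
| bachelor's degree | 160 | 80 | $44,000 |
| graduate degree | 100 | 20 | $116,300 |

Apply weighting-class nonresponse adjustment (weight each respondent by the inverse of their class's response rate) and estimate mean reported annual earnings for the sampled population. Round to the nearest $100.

Response rates by class: some college 96/320 = 30%, associate degree 168/240 = 70%, bachelor's degree 80/160 = 50%, graduate degree 20/100 = 20%.
With weight = n_sampled/n_responded per class, the weighted class total is n_sampled:
  some college: 320 × 84,400 = 27,008,000
  associate degree: 240 × 36,000 = 8,640,000
  bachelor's degree: 160 × 44,000 = 7,040,000
  graduate degree: 100 × 116,300 = 11,630,000
Adjusted estimate = 54,318,000 / 820 = 66241.5 → $66,200.

$66,200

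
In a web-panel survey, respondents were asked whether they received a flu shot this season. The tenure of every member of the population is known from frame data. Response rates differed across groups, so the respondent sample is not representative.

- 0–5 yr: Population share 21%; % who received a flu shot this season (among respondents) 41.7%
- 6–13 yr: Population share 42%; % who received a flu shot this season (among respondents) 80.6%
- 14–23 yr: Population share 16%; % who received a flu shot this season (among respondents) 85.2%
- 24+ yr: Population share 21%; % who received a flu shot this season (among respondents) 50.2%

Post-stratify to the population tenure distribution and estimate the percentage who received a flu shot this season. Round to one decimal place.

66.8%

Post-stratification weights by population share, not respondent share:
  0–5 yr: 0.21 × 41.7 = 8.757
  6–13 yr: 0.42 × 80.6 = 33.852
  14–23 yr: 0.16 × 85.2 = 13.632
  24+ yr: 0.21 × 50.2 = 10.542
Post-stratified estimate = 66.783 → 66.8%.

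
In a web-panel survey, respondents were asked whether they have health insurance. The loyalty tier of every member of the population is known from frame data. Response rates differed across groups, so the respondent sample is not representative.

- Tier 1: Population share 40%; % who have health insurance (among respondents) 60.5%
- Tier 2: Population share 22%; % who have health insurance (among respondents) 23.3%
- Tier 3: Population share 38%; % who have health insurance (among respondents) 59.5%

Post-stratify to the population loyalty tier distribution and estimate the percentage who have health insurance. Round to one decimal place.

Weight each group's respondent value by its population share:
  Tier 1: 0.4 × 60.5 = 24.2
  Tier 2: 0.22 × 23.3 = 5.126
  Tier 3: 0.38 × 59.5 = 22.61
Post-stratified estimate = 51.936 → 51.9%.

51.9%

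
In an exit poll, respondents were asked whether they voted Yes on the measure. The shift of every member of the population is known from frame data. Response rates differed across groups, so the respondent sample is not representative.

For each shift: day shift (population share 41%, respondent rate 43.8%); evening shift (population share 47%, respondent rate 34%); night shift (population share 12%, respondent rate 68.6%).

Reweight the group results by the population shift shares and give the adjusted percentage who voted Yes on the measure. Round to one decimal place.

Each cell contributes population-share × respondent value:
  day shift: 0.41 × 43.8 = 17.958
  evening shift: 0.47 × 34 = 15.98
  night shift: 0.12 × 68.6 = 8.232
Post-stratified estimate = 42.17 → 42.2%.

42.2%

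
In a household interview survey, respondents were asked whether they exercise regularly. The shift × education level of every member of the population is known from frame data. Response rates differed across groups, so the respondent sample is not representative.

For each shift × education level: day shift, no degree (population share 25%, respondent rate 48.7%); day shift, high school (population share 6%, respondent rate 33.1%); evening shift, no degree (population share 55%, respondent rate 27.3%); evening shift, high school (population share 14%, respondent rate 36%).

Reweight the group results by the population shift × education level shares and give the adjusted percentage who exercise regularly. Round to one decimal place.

34.2%

Weight each group's respondent value by its population share:
  day shift, no degree: 0.25 × 48.7 = 12.175
  day shift, high school: 0.06 × 33.1 = 1.986
  evening shift, no degree: 0.55 × 27.3 = 15.015
  evening shift, high school: 0.14 × 36 = 5.04
Post-stratified estimate = 34.216 → 34.2%.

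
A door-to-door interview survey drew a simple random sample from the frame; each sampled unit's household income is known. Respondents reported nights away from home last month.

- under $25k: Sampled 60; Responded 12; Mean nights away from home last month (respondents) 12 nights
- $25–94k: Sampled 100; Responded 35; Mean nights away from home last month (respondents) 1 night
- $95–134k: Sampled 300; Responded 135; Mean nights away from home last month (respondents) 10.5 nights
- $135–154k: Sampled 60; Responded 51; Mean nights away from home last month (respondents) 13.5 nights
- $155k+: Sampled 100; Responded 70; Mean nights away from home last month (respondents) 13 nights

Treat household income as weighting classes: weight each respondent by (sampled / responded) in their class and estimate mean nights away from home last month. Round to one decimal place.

9.8

Class response rates: under $25k 12/60 = 20%, $25–94k 35/100 = 35%, $95–134k 135/300 = 45%, $135–154k 51/60 = 85%, $155k+ 70/100 = 70%.
Weighting each respondent by the inverse class response rate inflates each class back to its sampled size, so the class weight is n_sampled:
  under $25k: 60 × 12 = 720
  $25–94k: 100 × 1 = 100
  $95–134k: 300 × 10.5 = 3150
  $135–154k: 60 × 13.5 = 810
  $155k+: 100 × 13 = 1300
Adjusted estimate = 6080 / 620 = 9.80645 → 9.8.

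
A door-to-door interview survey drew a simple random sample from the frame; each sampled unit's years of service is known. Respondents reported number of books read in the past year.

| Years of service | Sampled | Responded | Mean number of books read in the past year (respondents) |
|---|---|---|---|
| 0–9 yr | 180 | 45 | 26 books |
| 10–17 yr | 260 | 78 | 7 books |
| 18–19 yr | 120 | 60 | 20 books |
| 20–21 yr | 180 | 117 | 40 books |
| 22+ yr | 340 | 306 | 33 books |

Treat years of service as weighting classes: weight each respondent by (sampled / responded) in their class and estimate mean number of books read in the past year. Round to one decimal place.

25.3

Response rates by class: 0–9 yr 45/180 = 25%, 10–17 yr 78/260 = 30%, 18–19 yr 60/120 = 50%, 20–21 yr 117/180 = 65%, 22+ yr 306/340 = 90%.
Inverse-response-rate weighting restores each class to its sampled count, so class totals weight by n_sampled:
  0–9 yr: 180 × 26 = 4680
  10–17 yr: 260 × 7 = 1820
  18–19 yr: 120 × 20 = 2400
  20–21 yr: 180 × 40 = 7200
  22+ yr: 340 × 33 = 11,220
Adjusted estimate = 27,320 / 1,080 = 25.2963 → 25.3.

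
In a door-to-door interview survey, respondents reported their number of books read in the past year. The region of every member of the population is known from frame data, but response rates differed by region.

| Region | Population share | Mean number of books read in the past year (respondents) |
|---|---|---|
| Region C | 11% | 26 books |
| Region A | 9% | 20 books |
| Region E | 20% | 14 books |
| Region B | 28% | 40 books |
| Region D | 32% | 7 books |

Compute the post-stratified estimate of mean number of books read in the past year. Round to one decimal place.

20.9

Weight each group's respondent value by its population share:
  Region C: 0.11 × 26 = 2.86
  Region A: 0.09 × 20 = 1.8
  Region E: 0.2 × 14 = 2.8
  Region B: 0.28 × 40 = 11.2
  Region D: 0.32 × 7 = 2.24
Post-stratified estimate = 20.9 → 20.9.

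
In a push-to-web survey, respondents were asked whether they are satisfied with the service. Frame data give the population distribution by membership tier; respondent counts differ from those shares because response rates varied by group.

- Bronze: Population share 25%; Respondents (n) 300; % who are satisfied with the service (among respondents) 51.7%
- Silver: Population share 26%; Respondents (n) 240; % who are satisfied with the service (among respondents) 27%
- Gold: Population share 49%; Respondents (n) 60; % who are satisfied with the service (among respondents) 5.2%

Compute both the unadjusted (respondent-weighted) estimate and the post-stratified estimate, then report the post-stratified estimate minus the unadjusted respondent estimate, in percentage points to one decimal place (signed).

Without adjustment, the pooled respondent share is:
  (300/600)×51.7 + (240/600)×27 + (60/600)×5.2 = 37.17%
Post-stratifying to population shares instead:
  0.25×51.7 + 0.26×27 + 0.49×5.2 = 22.493%
Difference = 22.493 − 37.17 = -14.677 pp.

-14.7 percentage points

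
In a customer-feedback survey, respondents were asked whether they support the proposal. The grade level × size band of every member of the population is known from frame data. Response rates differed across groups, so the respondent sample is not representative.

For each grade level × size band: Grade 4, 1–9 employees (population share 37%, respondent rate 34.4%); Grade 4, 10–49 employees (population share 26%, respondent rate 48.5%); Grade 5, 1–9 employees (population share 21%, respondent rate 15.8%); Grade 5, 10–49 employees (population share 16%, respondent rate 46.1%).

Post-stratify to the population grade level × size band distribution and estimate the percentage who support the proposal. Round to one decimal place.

36.0%

Post-stratification weights by population share, not respondent share:
  Grade 4, 1–9 employees: 0.37 × 34.4 = 12.728
  Grade 4, 10–49 employees: 0.26 × 48.5 = 12.61
  Grade 5, 1–9 employees: 0.21 × 15.8 = 3.318
  Grade 5, 10–49 employees: 0.16 × 46.1 = 7.376
Post-stratified estimate = 36.032 → 36.0%.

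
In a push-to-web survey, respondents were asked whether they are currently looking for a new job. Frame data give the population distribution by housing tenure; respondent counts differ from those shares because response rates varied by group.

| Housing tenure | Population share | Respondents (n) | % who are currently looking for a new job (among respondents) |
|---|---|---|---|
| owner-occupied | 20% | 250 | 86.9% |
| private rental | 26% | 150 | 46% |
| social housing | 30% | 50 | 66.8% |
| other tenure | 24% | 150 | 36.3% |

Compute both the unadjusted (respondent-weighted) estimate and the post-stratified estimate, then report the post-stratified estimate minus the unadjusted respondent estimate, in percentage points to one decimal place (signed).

Unadjusted (pooled respondent) estimate weights by respondent counts:
  (250/600)×86.9 + (150/600)×46 + (50/600)×66.8 + (150/600)×36.3 = 62.35%
Post-stratified estimate weights by population shares:
  0.2×86.9 + 0.26×46 + 0.3×66.8 + 0.24×36.3 = 58.092%
Difference = 58.092 − 62.35 = -4.258 pp.

-4.3 percentage points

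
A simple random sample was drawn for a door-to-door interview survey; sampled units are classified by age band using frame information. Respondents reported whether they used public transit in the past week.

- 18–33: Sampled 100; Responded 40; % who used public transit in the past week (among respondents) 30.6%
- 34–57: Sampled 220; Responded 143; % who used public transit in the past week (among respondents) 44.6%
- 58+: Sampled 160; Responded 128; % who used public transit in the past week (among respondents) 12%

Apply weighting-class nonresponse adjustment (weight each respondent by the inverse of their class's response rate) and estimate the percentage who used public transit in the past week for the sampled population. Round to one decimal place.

30.8%

Class response rates: 18–33 40/100 = 40%, 34–57 143/220 = 65%, 58+ 128/160 = 80%.
Inverse-response-rate weighting restores each class to its sampled count, so class totals weight by n_sampled:
  18–33: 100 × 30.6 = 3060
  34–57: 220 × 44.6 = 9812
  58+: 160 × 12 = 1920
Adjusted estimate = 14,792 / 480 = 30.8167 → 30.8%.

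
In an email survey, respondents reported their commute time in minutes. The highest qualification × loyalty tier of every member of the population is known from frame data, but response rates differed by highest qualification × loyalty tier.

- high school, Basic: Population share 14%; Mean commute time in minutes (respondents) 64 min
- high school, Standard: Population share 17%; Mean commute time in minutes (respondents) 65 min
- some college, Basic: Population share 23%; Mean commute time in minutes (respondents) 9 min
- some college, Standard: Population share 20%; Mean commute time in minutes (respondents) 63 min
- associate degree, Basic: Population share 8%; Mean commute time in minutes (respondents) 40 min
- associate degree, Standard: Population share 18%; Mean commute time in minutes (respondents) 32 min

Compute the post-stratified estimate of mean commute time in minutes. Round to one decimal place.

Post-stratification weights by population share, not respondent share:
  high school, Basic: 0.14 × 64 = 8.96
  high school, Standard: 0.17 × 65 = 11.05
  some college, Basic: 0.23 × 9 = 2.07
  some college, Standard: 0.2 × 63 = 12.6
  associate degree, Basic: 0.08 × 40 = 3.2
  associate degree, Standard: 0.18 × 32 = 5.76
Post-stratified estimate = 43.64 → 43.6.

43.6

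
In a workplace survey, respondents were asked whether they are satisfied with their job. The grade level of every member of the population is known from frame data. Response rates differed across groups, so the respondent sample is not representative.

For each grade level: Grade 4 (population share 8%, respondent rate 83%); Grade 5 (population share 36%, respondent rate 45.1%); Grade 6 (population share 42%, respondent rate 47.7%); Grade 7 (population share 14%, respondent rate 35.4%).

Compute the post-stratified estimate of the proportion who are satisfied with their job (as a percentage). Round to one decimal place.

Reweight to the known grade level distribution:
  Grade 4: 0.08 × 83 = 6.64
  Grade 5: 0.36 × 45.1 = 16.236
  Grade 6: 0.42 × 47.7 = 20.034
  Grade 7: 0.14 × 35.4 = 4.956
Post-stratified estimate = 47.866 → 47.9%.

47.9%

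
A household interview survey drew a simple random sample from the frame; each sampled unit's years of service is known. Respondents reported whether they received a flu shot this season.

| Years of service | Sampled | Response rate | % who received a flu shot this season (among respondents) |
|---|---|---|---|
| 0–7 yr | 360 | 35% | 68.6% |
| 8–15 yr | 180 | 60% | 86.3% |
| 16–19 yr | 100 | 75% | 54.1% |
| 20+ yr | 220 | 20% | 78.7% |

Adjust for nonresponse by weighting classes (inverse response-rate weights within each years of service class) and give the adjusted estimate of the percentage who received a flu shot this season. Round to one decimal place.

Each respondent's weight = sampled/responded in their class; summing within a class gives n_sampled, so:
  0–7 yr: 360 × 68.6 = 24696
  8–15 yr: 180 × 86.3 = 15,534
  16–19 yr: 100 × 54.1 = 5410
  20+ yr: 220 × 78.7 = 17,314
Adjusted estimate = 62,954 / 860 = 73.2023 → 73.2%.

73.2%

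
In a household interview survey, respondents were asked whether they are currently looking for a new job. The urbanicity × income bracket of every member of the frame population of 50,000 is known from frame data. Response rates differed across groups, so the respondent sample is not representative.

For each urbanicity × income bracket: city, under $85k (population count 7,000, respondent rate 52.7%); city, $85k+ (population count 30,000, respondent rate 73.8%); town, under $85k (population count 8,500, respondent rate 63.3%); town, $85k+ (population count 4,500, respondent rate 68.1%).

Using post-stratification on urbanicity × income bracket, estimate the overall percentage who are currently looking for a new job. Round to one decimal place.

Reweight to the known urbanicity × income bracket distribution:
  city, under $85k: (7,000/50,000) × 52.7 = 7.378
  city, $85k+: (30,000/50,000) × 73.8 = 44.28
  town, under $85k: (8,500/50,000) × 63.3 = 10.761
  town, $85k+: (4,500/50,000) × 68.1 = 6.129
Post-stratified estimate = 68.548 → 68.5%.

68.5%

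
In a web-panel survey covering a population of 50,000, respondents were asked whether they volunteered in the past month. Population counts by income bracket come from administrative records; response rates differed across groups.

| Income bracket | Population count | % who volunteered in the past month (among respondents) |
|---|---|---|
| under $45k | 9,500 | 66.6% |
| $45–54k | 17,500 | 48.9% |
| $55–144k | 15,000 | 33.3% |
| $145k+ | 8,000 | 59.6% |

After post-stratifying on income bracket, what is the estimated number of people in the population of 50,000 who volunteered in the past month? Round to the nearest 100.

Apply each group's respondent rate to its population count:
  under $45k: 9,500 × 66.6% = 6327
  $45–54k: 17,500 × 48.9% = 8557.5
  $55–144k: 15,000 × 33.3% = 4995
  $145k+: 8,000 × 59.6% = 4768
Estimated total = 24647.5 → 24,600.

24,600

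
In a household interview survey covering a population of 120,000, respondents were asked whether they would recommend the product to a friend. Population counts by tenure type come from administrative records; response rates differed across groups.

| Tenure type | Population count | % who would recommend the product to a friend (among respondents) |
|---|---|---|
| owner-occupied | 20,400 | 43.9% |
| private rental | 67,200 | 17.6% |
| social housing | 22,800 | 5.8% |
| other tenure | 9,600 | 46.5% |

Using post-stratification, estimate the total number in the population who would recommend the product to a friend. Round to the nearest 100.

Each cell contributes its population count × the respondent rate:
  owner-occupied: 20,400 × 43.9% = 8955.6
  private rental: 67,200 × 17.6% = 11827.2
  social housing: 22,800 × 5.8% = 1322.4
  other tenure: 9,600 × 46.5% = 4464
Estimated total = 26569.2 → 26,600.

26,600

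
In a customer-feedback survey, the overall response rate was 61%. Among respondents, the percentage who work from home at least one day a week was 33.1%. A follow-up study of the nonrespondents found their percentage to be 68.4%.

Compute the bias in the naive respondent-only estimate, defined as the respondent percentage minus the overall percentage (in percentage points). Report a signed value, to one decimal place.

-13.8 percentage points

Nonresponse fraction = 1 − 0.61 = 0.39.
Bias = (nonresponse fraction) × (respondent percentage − nonrespondent percentage)
     = 0.39 × (33.1 − 68.4) = 0.39 × -35.3 = -13.767.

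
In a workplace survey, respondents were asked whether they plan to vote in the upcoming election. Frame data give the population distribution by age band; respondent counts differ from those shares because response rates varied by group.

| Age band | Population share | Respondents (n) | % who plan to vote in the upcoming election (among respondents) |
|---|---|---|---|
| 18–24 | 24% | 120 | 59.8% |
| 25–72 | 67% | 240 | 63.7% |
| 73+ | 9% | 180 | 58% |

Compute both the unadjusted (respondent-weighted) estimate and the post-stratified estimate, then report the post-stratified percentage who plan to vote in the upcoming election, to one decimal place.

Without adjustment, the pooled respondent share is:
  (120/540)×59.8 + (240/540)×63.7 + (180/540)×58 = 60.9333%
Post-stratified estimate weights by population shares:
  0.24×59.8 + 0.67×63.7 + 0.09×58 = 62.251%

62.3%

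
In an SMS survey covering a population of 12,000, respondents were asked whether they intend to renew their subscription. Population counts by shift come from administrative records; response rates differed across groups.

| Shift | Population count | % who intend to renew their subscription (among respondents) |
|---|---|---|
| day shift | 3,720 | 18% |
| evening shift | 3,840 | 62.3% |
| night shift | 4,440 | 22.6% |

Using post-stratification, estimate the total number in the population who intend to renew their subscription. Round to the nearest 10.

4,070

Apply each group's respondent rate to its population count:
  day shift: 3,720 × 18% = 669.6
  evening shift: 3,840 × 62.3% = 2392.32
  night shift: 4,440 × 22.6% = 1003.44
Estimated total = 4065.36 → 4,070.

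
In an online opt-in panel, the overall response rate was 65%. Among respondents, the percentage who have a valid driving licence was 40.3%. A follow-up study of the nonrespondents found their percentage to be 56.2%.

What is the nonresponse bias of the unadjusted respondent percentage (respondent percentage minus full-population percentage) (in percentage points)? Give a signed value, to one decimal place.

Nonresponse fraction = 1 − 0.65 = 0.35.
Bias = (nonresponse fraction) × (respondent percentage − nonrespondent percentage)
     = 0.35 × (40.3 − 56.2) = 0.35 × -15.9 = -5.565.

-5.6 percentage points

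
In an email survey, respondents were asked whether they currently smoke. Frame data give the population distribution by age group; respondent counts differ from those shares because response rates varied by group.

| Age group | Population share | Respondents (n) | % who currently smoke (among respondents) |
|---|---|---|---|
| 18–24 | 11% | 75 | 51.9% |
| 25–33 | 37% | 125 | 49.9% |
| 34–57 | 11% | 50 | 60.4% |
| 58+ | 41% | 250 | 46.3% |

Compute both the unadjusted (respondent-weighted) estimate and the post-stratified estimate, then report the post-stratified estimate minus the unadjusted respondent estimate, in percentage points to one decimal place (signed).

+0.3 percentage points

Unadjusted (pooled respondent) estimate weights by respondent counts:
  (75/500)×51.9 + (125/500)×49.9 + (50/500)×60.4 + (250/500)×46.3 = 49.45%
Post-stratifying to population shares instead:
  0.11×51.9 + 0.37×49.9 + 0.11×60.4 + 0.41×46.3 = 49.799%
Difference = 49.799 − 49.45 = 0.349 pp.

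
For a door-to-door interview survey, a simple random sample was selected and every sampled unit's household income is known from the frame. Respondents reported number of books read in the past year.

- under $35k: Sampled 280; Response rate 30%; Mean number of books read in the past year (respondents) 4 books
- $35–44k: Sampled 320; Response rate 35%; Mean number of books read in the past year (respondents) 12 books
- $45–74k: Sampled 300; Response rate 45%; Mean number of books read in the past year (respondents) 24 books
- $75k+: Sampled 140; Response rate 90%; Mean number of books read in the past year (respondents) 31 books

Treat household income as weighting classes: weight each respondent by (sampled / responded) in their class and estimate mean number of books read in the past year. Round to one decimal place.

Inverse-response-rate weighting restores each class to its sampled count, so class totals weight by n_sampled:
  under $35k: 280 × 4 = 1120
  $35–44k: 320 × 12 = 3840
  $45–74k: 300 × 24 = 7200
  $75k+: 140 × 31 = 4340
Adjusted estimate = 16,500 / 1,040 = 15.8654 → 15.9.

15.9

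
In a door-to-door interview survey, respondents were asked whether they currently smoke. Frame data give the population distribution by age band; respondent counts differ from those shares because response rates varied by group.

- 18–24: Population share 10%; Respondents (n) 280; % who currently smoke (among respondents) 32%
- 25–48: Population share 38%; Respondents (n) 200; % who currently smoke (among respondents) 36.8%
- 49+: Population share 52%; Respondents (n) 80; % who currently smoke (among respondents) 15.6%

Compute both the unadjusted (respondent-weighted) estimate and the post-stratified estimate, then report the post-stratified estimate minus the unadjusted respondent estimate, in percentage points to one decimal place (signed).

Unadjusted (pooled respondent) estimate weights by respondent counts:
  (280/560)×32 + (200/560)×36.8 + (80/560)×15.6 = 31.3714%
Post-stratifying to population shares instead:
  0.1×32 + 0.38×36.8 + 0.52×15.6 = 25.296%
Difference = 25.296 − 31.3714 = -6.0754 pp.

-6.1 percentage points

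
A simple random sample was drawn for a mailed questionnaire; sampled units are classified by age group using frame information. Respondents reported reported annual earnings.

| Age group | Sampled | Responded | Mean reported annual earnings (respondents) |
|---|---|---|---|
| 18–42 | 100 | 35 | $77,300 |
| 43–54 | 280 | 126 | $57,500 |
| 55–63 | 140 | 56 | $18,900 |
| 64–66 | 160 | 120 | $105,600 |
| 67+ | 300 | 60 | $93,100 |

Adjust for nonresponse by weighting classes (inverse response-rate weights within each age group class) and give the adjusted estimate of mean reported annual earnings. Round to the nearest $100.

Response rates by class: 18–42 35/100 = 35%, 43–54 126/280 = 45%, 55–63 56/140 = 40%, 64–66 120/160 = 75%, 67+ 60/300 = 20%.
Each respondent's weight = sampled/responded in their class; summing within a class gives n_sampled, so:
  18–42: 100 × 77,300 = 7,730,000
  43–54: 280 × 57,500 = 16,100,000
  55–63: 140 × 18,900 = 2,646,000
  64–66: 160 × 105,600 = 16,896,000
  67+: 300 × 93,100 = 27,930,000
Adjusted estimate = 71,302,000 / 980 = 72757.1 → $72,800.

$72,800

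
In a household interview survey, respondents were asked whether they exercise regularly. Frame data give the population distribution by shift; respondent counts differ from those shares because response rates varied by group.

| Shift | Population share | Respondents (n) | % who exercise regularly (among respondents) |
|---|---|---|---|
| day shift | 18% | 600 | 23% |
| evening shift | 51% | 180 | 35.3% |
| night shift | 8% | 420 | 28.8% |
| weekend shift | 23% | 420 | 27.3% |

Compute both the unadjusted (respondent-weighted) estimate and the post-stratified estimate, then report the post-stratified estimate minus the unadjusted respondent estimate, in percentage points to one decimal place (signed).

Naive respondent-only estimate (weights = respondent counts):
  (600/1620)×23 + (180/1620)×35.3 + (420/1620)×28.8 + (420/1620)×27.3 = 26.9852%
Post-stratified estimate weights by population shares:
  0.18×23 + 0.51×35.3 + 0.08×28.8 + 0.23×27.3 = 30.726%
Difference = 30.726 − 26.9852 = 3.7408 pp.

+3.7 percentage points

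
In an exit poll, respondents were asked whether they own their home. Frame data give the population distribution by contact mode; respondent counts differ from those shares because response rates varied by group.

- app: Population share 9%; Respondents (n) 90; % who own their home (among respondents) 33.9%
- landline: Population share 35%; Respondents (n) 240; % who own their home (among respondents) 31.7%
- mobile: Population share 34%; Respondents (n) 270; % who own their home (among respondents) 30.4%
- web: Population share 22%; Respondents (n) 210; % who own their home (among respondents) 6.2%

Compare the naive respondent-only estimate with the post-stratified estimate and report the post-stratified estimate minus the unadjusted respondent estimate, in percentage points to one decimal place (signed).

Unadjusted (pooled respondent) estimate weights by respondent counts:
  (90/810)×33.9 + (240/810)×31.7 + (270/810)×30.4 + (210/810)×6.2 = 24.9%
Post-stratifying to population shares instead:
  0.09×33.9 + 0.35×31.7 + 0.34×30.4 + 0.22×6.2 = 25.846%
Difference = 25.846 − 24.9 = 0.946 pp.

+0.9 percentage points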